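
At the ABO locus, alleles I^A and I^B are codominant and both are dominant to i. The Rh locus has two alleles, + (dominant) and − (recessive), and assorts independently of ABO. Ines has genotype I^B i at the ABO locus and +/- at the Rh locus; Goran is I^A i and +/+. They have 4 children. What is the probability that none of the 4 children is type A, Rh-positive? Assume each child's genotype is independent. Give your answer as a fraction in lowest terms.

ABO cross I^B i × I^A i → 1/4 O, 1/4 A, 1/4 B, 1/4 AB.
Rh cross +/- × +/+ → 1 Rh+; so P(type A, Rh-positive) = 1/4 × 1 = 1/4 per child.
P(not type A, Rh-positive) = 3/4 for one child; (3/4)^4 = 81/256.

81/256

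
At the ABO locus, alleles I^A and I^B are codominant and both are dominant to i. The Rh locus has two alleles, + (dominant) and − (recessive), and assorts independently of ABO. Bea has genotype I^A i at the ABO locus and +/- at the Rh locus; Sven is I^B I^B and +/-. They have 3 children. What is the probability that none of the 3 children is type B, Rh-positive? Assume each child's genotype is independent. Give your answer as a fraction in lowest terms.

125/512

ABO cross I^A i × I^B I^B → 1/2 B, 1/2 AB.
Rh cross +/- × +/- → 3/4 Rh+, 1/4 Rh-; so P(type B, Rh-positive) = 1/2 × 3/4 = 3/8 per child.
P(not type B, Rh-positive) = 5/8 for one child; (5/8)^3 = 125/512.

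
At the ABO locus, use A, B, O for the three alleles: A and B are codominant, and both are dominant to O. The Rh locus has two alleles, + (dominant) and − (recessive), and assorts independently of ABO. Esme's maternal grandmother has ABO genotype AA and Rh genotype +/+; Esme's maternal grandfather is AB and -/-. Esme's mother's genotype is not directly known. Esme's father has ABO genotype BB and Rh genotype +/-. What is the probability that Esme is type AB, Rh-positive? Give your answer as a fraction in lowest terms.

9/16

Esme's mother's ABO genotype from AA × AB: 1/2 AA, 1/2 AB.
Crossing each possibility with the father BB and summing P(type AB): 1/2·1 + 1/2·1/2 = 3/4.
Similarly for Rh via the mother's Rh distribution: P(Rh+) = 3/4.
Independent loci: 3/4 × 3/4 = 9/16.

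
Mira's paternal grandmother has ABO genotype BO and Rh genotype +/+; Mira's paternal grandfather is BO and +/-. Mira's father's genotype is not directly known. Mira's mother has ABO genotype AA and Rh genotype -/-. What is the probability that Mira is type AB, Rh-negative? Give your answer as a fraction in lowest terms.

1/8

Mira's father's ABO genotype from BO × BO: 1/4 BB, 1/2 BO, 1/4 OO.
Crossing each possibility with the mother AA and summing P(type AB): 1/4·1 + 1/2·1/2 + 1/4·0 = 1/2.
Similarly for Rh via the father's Rh distribution: P(Rh-) = 1/4.
Independent loci: 1/2 × 1/4 = 1/8.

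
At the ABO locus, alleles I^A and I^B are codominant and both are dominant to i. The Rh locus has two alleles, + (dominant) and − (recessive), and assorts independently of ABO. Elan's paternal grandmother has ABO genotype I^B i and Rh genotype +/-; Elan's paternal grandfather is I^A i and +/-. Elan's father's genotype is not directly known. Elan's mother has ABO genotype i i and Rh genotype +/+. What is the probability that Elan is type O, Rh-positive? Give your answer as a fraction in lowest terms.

Elan's father's ABO genotype from I^B i × I^A i: 1/4 I^A I^B, 1/4 I^A i, 1/4 I^B i, 1/4 i i.
Crossing each possibility with the mother i i and summing P(type O): 1/4·0 + 1/4·1/2 + 1/4·1/2 + 1/4·1 = 1/2.
Similarly for Rh via the father's Rh distribution: P(Rh+) = 1.
Independent loci: 1/2 × 1 = 1/2.

1/2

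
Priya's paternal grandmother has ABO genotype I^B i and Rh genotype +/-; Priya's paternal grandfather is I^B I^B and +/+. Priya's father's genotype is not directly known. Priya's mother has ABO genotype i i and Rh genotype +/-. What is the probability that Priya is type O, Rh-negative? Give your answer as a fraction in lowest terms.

Priya's father's ABO genotype from I^B i × I^B I^B: 1/2 I^B I^B, 1/2 I^B i.
Crossing each possibility with the mother i i and summing P(type O): 1/2·0 + 1/2·1/2 = 1/4.
Similarly for Rh via the father's Rh distribution: P(Rh-) = 1/8.
Independent loci: 1/4 × 1/8 = 1/32.

1/32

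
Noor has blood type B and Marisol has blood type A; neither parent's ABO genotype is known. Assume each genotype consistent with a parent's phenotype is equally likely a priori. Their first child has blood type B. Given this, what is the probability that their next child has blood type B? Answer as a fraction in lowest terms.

Possible genotypes: Noor ∈ {BB, BO}; Marisol ∈ {AA, AO}.
Weight each parental genotype pair by prior × P(type-B child):
  BB × AO: posterior weight 2/3; P(next child type B) = 1/2.
  BO × AO: posterior weight 1/3; P(next child type B) = 1/4.
Weighted sum = 5/12.

5/12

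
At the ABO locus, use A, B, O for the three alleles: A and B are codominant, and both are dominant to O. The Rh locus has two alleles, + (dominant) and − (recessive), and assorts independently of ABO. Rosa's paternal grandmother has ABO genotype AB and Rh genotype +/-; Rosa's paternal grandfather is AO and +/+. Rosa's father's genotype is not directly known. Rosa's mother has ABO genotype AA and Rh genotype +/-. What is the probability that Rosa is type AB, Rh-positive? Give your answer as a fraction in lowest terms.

7/32

Rosa's father's ABO genotype from AB × AO: 1/4 AA, 1/4 AB, 1/4 AO, 1/4 BO.
Crossing each possibility with the mother AA and summing P(type AB): 1/4·0 + 1/4·1/2 + 1/4·0 + 1/4·1/2 = 1/4.
Similarly for Rh via the father's Rh distribution: P(Rh+) = 7/8.
Independent loci: 1/4 × 7/8 = 7/32.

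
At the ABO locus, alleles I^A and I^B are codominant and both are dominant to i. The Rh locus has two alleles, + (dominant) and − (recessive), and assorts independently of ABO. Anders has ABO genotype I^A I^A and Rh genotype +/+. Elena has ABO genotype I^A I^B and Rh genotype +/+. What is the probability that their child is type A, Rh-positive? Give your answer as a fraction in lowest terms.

1/2

ABO cross I^A I^A × I^A I^B → offspring phenotypes: 1/2 A, 1/2 AB.
Rh cross +/+ × +/+ → 1 Rh+.
Independent loci: P(type A, Rh-positive) = 1/2 × 1 = 1/2.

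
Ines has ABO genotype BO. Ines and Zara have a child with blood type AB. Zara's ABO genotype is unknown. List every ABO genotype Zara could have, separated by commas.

AA, AB, AO

For each candidate genotype of Zara, check whether crossing it with BO can produce every observed child phenotype.
  AA → possible child types {A, AB} ✓
  AB → possible child types {A, B, AB} ✓
  AO → possible child types {O, A, B, AB} ✓
  BB → possible child types {B} ✗
  BO → possible child types {O, B} ✗
  OO → possible child types {O, B} ✗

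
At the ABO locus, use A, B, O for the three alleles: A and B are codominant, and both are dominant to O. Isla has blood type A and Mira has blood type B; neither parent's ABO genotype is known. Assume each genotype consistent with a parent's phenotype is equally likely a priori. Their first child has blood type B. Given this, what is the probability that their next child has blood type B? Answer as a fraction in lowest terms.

5/12

Possible genotypes: Isla ∈ {AA, AO}; Mira ∈ {BB, BO}.
Weight each parental genotype pair by prior × P(type-B child):
  AO × BB: posterior weight 2/3; P(next child type B) = 1/2.
  AO × BO: posterior weight 1/3; P(next child type B) = 1/4.
Weighted sum = 5/12.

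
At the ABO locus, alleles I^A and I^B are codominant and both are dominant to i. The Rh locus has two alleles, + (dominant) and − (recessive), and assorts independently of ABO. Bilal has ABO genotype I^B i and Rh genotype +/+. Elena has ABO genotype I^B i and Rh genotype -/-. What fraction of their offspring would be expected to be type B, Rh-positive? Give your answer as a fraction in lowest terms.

3/4

ABO cross I^B i × I^B i → offspring phenotypes: 1/4 O, 3/4 B.
Rh cross +/+ × -/- → 1 Rh+.
Independent loci: P(type B, Rh-positive) = 3/4 × 1 = 3/4.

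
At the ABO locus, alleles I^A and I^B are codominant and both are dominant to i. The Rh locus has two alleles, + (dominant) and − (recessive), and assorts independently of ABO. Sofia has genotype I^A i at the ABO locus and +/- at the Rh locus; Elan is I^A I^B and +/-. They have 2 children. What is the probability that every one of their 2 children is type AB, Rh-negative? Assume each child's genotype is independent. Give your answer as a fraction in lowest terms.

ABO cross I^A i × I^A I^B → 1/2 A, 1/4 B, 1/4 AB.
Rh cross +/- × +/- → 3/4 Rh+, 1/4 Rh-; so P(type AB, Rh-negative) = 1/4 × 1/4 = 1/16 per child.
All 2 independent: (1/16)^2 = 1/256.

1/256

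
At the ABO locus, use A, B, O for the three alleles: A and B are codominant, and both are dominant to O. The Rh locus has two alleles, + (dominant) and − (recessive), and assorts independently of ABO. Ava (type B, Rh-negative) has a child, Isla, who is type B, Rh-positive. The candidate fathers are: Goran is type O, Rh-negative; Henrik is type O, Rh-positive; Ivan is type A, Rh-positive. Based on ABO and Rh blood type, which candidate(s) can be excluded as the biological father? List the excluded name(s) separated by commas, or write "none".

A candidate is excluded only if no genotype consistent with his phenotype could produce a type B, Rh-positive child with a type B, Rh-negative mother.
Goran (type O, Rh-): no genotype consistent with that phenotype can produce a type-B Rh+ child with a type-B mother.

Goran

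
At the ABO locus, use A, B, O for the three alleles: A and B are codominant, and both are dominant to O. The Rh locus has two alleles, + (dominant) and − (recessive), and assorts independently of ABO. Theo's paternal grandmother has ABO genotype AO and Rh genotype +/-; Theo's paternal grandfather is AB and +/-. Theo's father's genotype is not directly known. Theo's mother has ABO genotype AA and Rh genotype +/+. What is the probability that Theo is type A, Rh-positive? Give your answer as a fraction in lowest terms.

Theo's father's ABO genotype from AO × AB: 1/4 AA, 1/4 AB, 1/4 AO, 1/4 BO.
Crossing each possibility with the mother AA and summing P(type A): 1/4·1 + 1/4·1/2 + 1/4·1 + 1/4·1/2 = 3/4.
Similarly for Rh via the father's Rh distribution: P(Rh+) = 1.
Independent loci: 3/4 × 1 = 3/4.

3/4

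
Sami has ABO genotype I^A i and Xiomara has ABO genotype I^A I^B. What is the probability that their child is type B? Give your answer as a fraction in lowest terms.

ABO cross I^A i × I^A I^B → offspring phenotypes: 1/2 A, 1/4 B, 1/4 AB.
So P(type B) = 1/4.

1/4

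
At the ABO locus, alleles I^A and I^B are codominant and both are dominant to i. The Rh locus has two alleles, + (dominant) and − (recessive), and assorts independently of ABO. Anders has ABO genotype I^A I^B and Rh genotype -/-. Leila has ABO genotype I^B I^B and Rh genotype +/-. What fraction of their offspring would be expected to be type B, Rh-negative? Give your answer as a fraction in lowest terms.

1/4

ABO cross I^A I^B × I^B I^B → offspring phenotypes: 1/2 B, 1/2 AB.
Rh cross -/- × +/- → 1/2 Rh+, 1/2 Rh-.
Independent loci: P(type B, Rh-negative) = 1/2 × 1/2 = 1/4.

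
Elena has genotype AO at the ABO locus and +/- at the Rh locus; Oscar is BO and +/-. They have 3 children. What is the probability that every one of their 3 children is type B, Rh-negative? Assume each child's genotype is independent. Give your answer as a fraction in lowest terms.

1/4096

ABO cross AO × BO → 1/4 O, 1/4 A, 1/4 B, 1/4 AB.
Rh cross +/- × +/- → 3/4 Rh+, 1/4 Rh-; so P(type B, Rh-negative) = 1/4 × 1/4 = 1/16 per child.
All 3 independent: (1/16)^3 = 1/4096.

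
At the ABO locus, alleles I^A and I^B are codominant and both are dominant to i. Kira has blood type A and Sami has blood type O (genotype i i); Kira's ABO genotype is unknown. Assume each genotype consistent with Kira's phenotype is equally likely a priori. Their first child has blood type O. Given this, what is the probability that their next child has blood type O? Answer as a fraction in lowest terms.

Possible genotypes: Kira ∈ {I^A I^A, I^A i}; Sami ∈ {i i}.
Weight each parental genotype pair by prior × P(type-O child):
  I^A i × i i: posterior weight 1; P(next child type O) = 1/2.
Weighted sum = 1/2.

1/2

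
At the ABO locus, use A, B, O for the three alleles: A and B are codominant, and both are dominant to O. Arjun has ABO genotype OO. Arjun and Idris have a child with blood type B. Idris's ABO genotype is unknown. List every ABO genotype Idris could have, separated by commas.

For each candidate genotype of Idris, check whether crossing it with OO can produce every observed child phenotype.
  AA → possible child types {A} ✗
  AB → possible child types {A, B} ✓
  AO → possible child types {O, A} ✗
  BB → possible child types {B} ✓
  BO → possible child types {O, B} ✓
  OO → possible child types {O} ✗

AB, BB, BO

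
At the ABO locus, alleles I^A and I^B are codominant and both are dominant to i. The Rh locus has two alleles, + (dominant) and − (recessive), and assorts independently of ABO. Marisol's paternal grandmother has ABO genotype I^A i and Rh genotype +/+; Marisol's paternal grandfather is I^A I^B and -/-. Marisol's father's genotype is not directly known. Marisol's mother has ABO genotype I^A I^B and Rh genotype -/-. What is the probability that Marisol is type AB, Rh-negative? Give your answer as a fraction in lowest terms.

3/16

Marisol's father's ABO genotype from I^A i × I^A I^B: 1/4 I^A I^A, 1/4 I^A I^B, 1/4 I^A i, 1/4 I^B i.
Crossing each possibility with the mother I^A I^B and summing P(type AB): 1/4·1/2 + 1/4·1/2 + 1/4·1/4 + 1/4·1/4 = 3/8.
Similarly for Rh via the father's Rh distribution: P(Rh-) = 1/2.
Independent loci: 3/8 × 1/2 = 3/16.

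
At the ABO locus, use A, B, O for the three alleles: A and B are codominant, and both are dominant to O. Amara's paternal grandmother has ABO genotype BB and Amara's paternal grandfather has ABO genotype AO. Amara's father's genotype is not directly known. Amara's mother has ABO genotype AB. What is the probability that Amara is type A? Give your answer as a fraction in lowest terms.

1/4

Amara's father's ABO genotype from BB × AO: 1/2 AB, 1/2 BO.
Crossing each possibility with the mother AB and summing P(type A): 1/2·1/4 + 1/2·1/4 = 1/4.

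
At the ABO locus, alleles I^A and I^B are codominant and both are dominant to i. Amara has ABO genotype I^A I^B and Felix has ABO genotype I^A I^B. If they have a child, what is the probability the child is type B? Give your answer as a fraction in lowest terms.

1/4

ABO cross I^A I^B × I^A I^B → offspring phenotypes: 1/4 A, 1/4 B, 1/2 AB.
So P(type B) = 1/4.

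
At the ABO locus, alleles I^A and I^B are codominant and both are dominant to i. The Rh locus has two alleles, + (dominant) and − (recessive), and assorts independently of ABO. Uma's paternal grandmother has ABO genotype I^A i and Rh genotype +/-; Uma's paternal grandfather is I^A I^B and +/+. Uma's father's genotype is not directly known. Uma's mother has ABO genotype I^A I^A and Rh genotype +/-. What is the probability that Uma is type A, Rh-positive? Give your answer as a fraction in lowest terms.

Uma's father's ABO genotype from I^A i × I^A I^B: 1/4 I^A I^A, 1/4 I^A I^B, 1/4 I^A i, 1/4 I^B i.
Crossing each possibility with the mother I^A I^A and summing P(type A): 1/4·1 + 1/4·1/2 + 1/4·1 + 1/4·1/2 = 3/4.
Similarly for Rh via the father's Rh distribution: P(Rh+) = 7/8.
Independent loci: 3/4 × 7/8 = 21/32.

21/32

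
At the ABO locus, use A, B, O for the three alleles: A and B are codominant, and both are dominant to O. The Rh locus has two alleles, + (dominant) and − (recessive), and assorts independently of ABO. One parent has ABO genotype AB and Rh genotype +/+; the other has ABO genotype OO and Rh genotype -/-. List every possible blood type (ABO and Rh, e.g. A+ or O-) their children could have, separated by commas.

A+, B+

Gametes from AB × OO give offspring ABO genotypes AO, BO, i.e. phenotypes A, B.
Rh cross +/+ × -/- → phenotypes Rh+.
Combining independently: A+, B+.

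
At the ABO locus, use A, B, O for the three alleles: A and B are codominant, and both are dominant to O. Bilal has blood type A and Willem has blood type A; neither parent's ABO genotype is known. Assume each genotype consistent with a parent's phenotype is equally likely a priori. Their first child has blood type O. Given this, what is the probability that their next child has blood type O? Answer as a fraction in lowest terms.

Possible genotypes: Bilal ∈ {AA, AO}; Willem ∈ {AA, AO}.
Weight each parental genotype pair by prior × P(type-O child):
  AO × AO: posterior weight 1; P(next child type O) = 1/4.
Weighted sum = 1/4.

1/4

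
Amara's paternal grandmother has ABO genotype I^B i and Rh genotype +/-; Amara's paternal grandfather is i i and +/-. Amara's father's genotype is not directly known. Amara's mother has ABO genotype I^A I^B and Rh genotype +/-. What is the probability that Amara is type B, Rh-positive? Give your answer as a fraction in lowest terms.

Amara's father's ABO genotype from I^B i × i i: 1/2 I^B i, 1/2 i i.
Crossing each possibility with the mother I^A I^B and summing P(type B): 1/2·1/2 + 1/2·1/2 = 1/2.
Similarly for Rh via the father's Rh distribution: P(Rh+) = 3/4.
Independent loci: 1/2 × 3/4 = 3/8.

3/8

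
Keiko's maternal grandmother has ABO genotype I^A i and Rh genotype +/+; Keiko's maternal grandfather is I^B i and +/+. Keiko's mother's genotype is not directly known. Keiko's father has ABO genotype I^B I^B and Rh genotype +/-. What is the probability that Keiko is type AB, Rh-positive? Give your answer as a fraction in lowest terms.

1/4

Keiko's mother's ABO genotype from I^A i × I^B i: 1/4 I^A I^B, 1/4 I^A i, 1/4 I^B i, 1/4 i i.
Crossing each possibility with the father I^B I^B and summing P(type AB): 1/4·1/2 + 1/4·1/2 + 1/4·0 + 1/4·0 = 1/4.
Similarly for Rh via the mother's Rh distribution: P(Rh+) = 1.
Independent loci: 1/4 × 1 = 1/4.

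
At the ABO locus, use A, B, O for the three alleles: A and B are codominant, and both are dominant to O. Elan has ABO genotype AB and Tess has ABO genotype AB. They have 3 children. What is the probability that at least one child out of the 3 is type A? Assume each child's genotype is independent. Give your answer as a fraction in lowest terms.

37/64

ABO cross AB × AB → 1/4 A, 1/4 B, 1/2 AB.
So P(type A) = 1/4 per child.
P(none) = (3/4)^3 = 27/64; P(at least one) = 1 − 27/64 = 37/64.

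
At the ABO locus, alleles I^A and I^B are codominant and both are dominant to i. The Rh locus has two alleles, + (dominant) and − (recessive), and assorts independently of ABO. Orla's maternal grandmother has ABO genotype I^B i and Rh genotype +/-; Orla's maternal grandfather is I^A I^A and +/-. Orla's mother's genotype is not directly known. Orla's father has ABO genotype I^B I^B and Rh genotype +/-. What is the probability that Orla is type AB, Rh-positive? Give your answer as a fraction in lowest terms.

Orla's mother's ABO genotype from I^B i × I^A I^A: 1/2 I^A I^B, 1/2 I^A i.
Crossing each possibility with the father I^B I^B and summing P(type AB): 1/2·1/2 + 1/2·1/2 = 1/2.
Similarly for Rh via the mother's Rh distribution: P(Rh+) = 3/4.
Independent loci: 1/2 × 3/4 = 3/8.

3/8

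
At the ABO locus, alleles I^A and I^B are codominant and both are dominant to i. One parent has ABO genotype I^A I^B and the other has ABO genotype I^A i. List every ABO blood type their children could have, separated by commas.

A, B, AB

Gametes from I^A I^B × I^A i give offspring ABO genotypes I^A I^A, I^A I^B, I^A i, I^B i, i.e. phenotypes A, B, AB.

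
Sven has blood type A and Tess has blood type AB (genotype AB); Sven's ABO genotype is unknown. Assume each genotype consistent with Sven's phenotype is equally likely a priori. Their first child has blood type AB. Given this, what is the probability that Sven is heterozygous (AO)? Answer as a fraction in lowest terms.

Possible genotypes: Sven ∈ {AA, AO}; Tess ∈ {AB}.
Weight each parental genotype pair by prior × P(type-AB child):
  AA × AB: posterior weight 2/3.
  AO × AB: posterior weight 1/3.
Sum the posterior weight over pairs where Sven is AO: 1/3.

1/3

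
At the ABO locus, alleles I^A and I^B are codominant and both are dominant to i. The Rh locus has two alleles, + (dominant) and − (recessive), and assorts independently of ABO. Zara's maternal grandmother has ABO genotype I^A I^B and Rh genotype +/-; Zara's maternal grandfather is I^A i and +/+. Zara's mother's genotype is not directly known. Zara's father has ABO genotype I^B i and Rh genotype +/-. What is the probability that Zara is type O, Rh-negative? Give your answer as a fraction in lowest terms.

Zara's mother's ABO genotype from I^A I^B × I^A i: 1/4 I^A I^A, 1/4 I^A I^B, 1/4 I^A i, 1/4 I^B i.
Crossing each possibility with the father I^B i and summing P(type O): 1/4·0 + 1/4·0 + 1/4·1/4 + 1/4·1/4 = 1/8.
Similarly for Rh via the mother's Rh distribution: P(Rh-) = 1/8.
Independent loci: 1/8 × 1/8 = 1/64.

1/64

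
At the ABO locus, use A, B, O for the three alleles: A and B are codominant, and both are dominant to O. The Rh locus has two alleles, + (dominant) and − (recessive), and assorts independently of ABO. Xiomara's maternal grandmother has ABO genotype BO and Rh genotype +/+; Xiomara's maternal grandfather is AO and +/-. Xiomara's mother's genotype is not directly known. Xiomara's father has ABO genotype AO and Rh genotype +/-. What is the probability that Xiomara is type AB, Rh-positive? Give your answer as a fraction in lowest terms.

7/64

Xiomara's mother's ABO genotype from BO × AO: 1/4 AB, 1/4 AO, 1/4 BO, 1/4 OO.
Crossing each possibility with the father AO and summing P(type AB): 1/4·1/4 + 1/4·0 + 1/4·1/4 + 1/4·0 = 1/8.
Similarly for Rh via the mother's Rh distribution: P(Rh+) = 7/8.
Independent loci: 1/8 × 7/8 = 7/64.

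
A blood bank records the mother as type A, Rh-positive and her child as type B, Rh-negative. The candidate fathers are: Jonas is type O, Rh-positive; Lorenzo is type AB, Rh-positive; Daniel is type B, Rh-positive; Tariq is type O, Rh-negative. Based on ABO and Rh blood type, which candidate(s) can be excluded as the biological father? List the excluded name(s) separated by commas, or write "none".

Jonas, Tariq

A candidate is excluded only if no genotype consistent with his phenotype could produce a type B, Rh-negative child with a type A, Rh-positive mother.
Jonas (type O, Rh+): no genotype consistent with that phenotype can produce a type-B Rh- child with a type-A mother.
Tariq (type O, Rh-): no genotype consistent with that phenotype can produce a type-B Rh- child with a type-A mother.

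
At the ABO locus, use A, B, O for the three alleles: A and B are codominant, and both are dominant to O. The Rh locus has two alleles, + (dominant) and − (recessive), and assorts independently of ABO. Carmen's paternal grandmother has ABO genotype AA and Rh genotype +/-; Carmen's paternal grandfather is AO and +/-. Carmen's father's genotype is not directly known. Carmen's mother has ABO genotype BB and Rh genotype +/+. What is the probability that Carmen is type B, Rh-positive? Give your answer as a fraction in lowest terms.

Carmen's father's ABO genotype from AA × AO: 1/2 AA, 1/2 AO.
Crossing each possibility with the mother BB and summing P(type B): 1/2·0 + 1/2·1/2 = 1/4.
Similarly for Rh via the father's Rh distribution: P(Rh+) = 1.
Independent loci: 1/4 × 1 = 1/4.

1/4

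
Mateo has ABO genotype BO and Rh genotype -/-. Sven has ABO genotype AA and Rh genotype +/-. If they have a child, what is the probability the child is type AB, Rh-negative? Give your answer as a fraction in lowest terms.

1/4

ABO cross BO × AA → offspring phenotypes: 1/2 A, 1/2 AB.
Rh cross -/- × +/- → 1/2 Rh+, 1/2 Rh-.
Independent loci: P(type AB, Rh-negative) = 1/2 × 1/2 = 1/4.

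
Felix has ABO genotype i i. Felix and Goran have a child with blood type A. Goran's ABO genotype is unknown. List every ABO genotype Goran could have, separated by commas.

I^A I^A, I^A I^B, I^A i

For each candidate genotype of Goran, check whether crossing it with i i can produce every observed child phenotype.
  I^A I^A → possible child types {A} ✓
  I^A I^B → possible child types {A, B} ✓
  I^A i → possible child types {O, A} ✓
  I^B I^B → possible child types {B} ✗
  I^B i → possible child types {O, B} ✗
  i i → possible child types {O} ✗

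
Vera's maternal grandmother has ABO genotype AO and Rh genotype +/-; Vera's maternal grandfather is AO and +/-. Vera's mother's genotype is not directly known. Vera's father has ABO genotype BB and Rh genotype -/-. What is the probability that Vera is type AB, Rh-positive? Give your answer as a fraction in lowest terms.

Vera's mother's ABO genotype from AO × AO: 1/4 AA, 1/2 AO, 1/4 OO.
Crossing each possibility with the father BB and summing P(type AB): 1/4·1 + 1/2·1/2 + 1/4·0 = 1/2.
Similarly for Rh via the mother's Rh distribution: P(Rh+) = 1/2.
Independent loci: 1/2 × 1/2 = 1/4.

1/4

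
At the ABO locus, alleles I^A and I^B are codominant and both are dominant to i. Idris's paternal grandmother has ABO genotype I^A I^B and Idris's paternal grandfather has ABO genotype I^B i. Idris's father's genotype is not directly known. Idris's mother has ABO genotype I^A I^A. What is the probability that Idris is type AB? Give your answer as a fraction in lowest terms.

1/2

Idris's father's ABO genotype from I^A I^B × I^B i: 1/4 I^A I^B, 1/4 I^A i, 1/4 I^B I^B, 1/4 I^B i.
Crossing each possibility with the mother I^A I^A and summing P(type AB): 1/4·1/2 + 1/4·0 + 1/4·1 + 1/4·1/2 = 1/2.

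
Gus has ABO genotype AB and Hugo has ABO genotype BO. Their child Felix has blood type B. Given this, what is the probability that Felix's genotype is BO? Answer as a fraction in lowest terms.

1/2

Cross AB × BO → 1/4 AB, 1/4 AO, 1/4 BB, 1/4 BO.
Type-B genotypes among offspring: BB (1/4), BO (1/4); total 1/2.
P(BO | type B) = (1/4) / (1/2) = 1/2.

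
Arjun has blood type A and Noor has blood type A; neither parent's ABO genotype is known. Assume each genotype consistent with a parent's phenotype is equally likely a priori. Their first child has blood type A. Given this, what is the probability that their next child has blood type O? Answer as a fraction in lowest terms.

1/20

Possible genotypes: Arjun ∈ {AA, AO}; Noor ∈ {AA, AO}.
Weight each parental genotype pair by prior × P(type-A child):
  AA × AA: posterior weight 4/15; P(next child type O) = 0.
  AA × AO: posterior weight 4/15; P(next child type O) = 0.
  AO × AA: posterior weight 4/15; P(next child type O) = 0.
  AO × AO: posterior weight 1/5; P(next child type O) = 1/4.
Weighted sum = 1/20.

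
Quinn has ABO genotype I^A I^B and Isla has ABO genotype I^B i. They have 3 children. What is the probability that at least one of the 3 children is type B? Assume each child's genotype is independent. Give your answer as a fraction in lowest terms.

7/8

ABO cross I^A I^B × I^B i → 1/4 A, 1/2 B, 1/4 AB.
So P(type B) = 1/2 per child.
P(none) = (1/2)^3 = 1/8; P(at least one) = 1 − 1/8 = 7/8.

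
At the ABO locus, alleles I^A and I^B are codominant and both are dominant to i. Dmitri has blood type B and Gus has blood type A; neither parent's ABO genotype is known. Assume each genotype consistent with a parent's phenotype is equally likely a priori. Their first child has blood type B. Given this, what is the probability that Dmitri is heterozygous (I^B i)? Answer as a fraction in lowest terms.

1/3

Possible genotypes: Dmitri ∈ {I^B I^B, I^B i}; Gus ∈ {I^A I^A, I^A i}.
Weight each parental genotype pair by prior × P(type-B child):
  I^B I^B × I^A i: posterior weight 2/3.
  I^B i × I^A i: posterior weight 1/3.
Sum the posterior weight over pairs where Dmitri is I^B i: 1/3.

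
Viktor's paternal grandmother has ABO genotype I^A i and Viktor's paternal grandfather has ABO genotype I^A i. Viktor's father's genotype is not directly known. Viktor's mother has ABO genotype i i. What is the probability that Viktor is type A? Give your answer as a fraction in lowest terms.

Viktor's father's ABO genotype from I^A i × I^A i: 1/4 I^A I^A, 1/2 I^A i, 1/4 i i.
Crossing each possibility with the mother i i and summing P(type A): 1/4·1 + 1/2·1/2 + 1/4·0 = 1/2.

1/2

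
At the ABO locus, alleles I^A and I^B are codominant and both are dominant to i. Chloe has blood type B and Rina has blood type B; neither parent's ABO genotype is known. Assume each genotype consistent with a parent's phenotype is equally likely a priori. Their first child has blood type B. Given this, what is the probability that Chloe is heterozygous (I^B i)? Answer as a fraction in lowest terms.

Possible genotypes: Chloe ∈ {I^B I^B, I^B i}; Rina ∈ {I^B I^B, I^B i}.
Weight each parental genotype pair by prior × P(type-B child):
  I^B I^B × I^B I^B: posterior weight 4/15.
  I^B I^B × I^B i: posterior weight 4/15.
  I^B i × I^B I^B: posterior weight 4/15.
  I^B i × I^B i: posterior weight 1/5.
Sum the posterior weight over pairs where Chloe is I^B i: 7/15.

7/15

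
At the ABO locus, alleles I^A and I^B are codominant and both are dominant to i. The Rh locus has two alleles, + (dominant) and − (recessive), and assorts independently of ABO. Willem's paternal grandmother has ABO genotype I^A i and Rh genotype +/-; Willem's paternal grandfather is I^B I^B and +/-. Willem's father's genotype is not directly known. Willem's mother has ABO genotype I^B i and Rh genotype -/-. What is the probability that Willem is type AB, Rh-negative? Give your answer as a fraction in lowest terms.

1/16

Willem's father's ABO genotype from I^A i × I^B I^B: 1/2 I^A I^B, 1/2 I^B i.
Crossing each possibility with the mother I^B i and summing P(type AB): 1/2·1/4 + 1/2·0 = 1/8.
Similarly for Rh via the father's Rh distribution: P(Rh-) = 1/2.
Independent loci: 1/8 × 1/2 = 1/16.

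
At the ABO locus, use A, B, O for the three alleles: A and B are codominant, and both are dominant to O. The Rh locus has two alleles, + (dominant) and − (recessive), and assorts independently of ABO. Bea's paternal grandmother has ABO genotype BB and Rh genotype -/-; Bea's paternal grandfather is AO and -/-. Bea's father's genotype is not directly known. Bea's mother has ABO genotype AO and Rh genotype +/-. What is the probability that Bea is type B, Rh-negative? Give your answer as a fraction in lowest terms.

1/8

Bea's father's ABO genotype from BB × AO: 1/2 AB, 1/2 BO.
Crossing each possibility with the mother AO and summing P(type B): 1/2·1/4 + 1/2·1/4 = 1/4.
Similarly for Rh via the father's Rh distribution: P(Rh-) = 1/2.
Independent loci: 1/4 × 1/2 = 1/8.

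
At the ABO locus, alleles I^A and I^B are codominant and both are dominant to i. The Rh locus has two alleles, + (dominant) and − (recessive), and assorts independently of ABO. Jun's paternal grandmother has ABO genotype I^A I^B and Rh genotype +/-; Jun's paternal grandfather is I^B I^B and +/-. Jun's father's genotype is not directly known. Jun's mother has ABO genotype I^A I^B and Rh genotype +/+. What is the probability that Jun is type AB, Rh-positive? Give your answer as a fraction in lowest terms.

Jun's father's ABO genotype from I^A I^B × I^B I^B: 1/2 I^A I^B, 1/2 I^B I^B.
Crossing each possibility with the mother I^A I^B and summing P(type AB): 1/2·1/2 + 1/2·1/2 = 1/2.
Similarly for Rh via the father's Rh distribution: P(Rh+) = 1.
Independent loci: 1/2 × 1 = 1/2.

1/2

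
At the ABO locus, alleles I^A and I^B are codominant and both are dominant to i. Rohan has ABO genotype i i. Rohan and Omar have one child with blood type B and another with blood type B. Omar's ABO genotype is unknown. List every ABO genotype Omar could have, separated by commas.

For each candidate genotype of Omar, check whether crossing it with i i can produce every observed child phenotype.
  I^A I^A → possible child types {A} ✗
  I^A I^B → possible child types {A, B} ✓
  I^A i → possible child types {O, A} ✗
  I^B I^B → possible child types {B} ✓
  I^B i → possible child types {O, B} ✓
  i i → possible child types {O} ✗

I^A I^B, I^B I^B, I^B i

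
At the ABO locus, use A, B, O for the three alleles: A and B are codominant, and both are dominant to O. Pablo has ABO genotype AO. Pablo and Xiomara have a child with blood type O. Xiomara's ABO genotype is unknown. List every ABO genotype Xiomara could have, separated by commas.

For each candidate genotype of Xiomara, check whether crossing it with AO can produce every observed child phenotype.
  AA → possible child types {A} ✗
  AB → possible child types {A, B, AB} ✗
  AO → possible child types {O, A} ✓
  BB → possible child types {B, AB} ✗
  BO → possible child types {O, A, B, AB} ✓
  OO → possible child types {O, A} ✓

AO, BO, OO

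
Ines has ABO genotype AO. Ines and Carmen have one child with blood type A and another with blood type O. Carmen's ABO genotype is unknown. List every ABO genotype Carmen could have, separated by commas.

AO, BO, OO

For each candidate genotype of Carmen, check whether crossing it with AO can produce every observed child phenotype.
  AA → possible child types {A} ✗
  AB → possible child types {A, B, AB} ✗
  AO → possible child types {O, A} ✓
  BB → possible child types {B, AB} ✗
  BO → possible child types {O, A, B, AB} ✓
  OO → possible child types {O, A} ✓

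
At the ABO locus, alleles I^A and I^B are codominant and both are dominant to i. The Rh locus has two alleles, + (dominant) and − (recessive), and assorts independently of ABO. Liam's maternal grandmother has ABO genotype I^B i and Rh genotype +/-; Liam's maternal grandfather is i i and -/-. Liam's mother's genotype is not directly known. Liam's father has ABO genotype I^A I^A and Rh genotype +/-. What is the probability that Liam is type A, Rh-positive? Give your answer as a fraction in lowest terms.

Liam's mother's ABO genotype from I^B i × i i: 1/2 I^B i, 1/2 i i.
Crossing each possibility with the father I^A I^A and summing P(type A): 1/2·1/2 + 1/2·1 = 3/4.
Similarly for Rh via the mother's Rh distribution: P(Rh+) = 5/8.
Independent loci: 3/4 × 5/8 = 15/32.

15/32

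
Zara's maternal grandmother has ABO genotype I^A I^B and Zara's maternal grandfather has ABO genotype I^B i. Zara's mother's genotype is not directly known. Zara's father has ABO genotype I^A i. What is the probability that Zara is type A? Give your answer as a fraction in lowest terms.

Zara's mother's ABO genotype from I^A I^B × I^B i: 1/4 I^A I^B, 1/4 I^A i, 1/4 I^B I^B, 1/4 I^B i.
Crossing each possibility with the father I^A i and summing P(type A): 1/4·1/2 + 1/4·3/4 + 1/4·0 + 1/4·1/4 = 3/8.

3/8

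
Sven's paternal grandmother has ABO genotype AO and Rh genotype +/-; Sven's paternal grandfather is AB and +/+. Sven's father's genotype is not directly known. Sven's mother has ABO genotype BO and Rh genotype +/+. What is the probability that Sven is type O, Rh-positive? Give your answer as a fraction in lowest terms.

1/8

Sven's father's ABO genotype from AO × AB: 1/4 AA, 1/4 AB, 1/4 AO, 1/4 BO.
Crossing each possibility with the mother BO and summing P(type O): 1/4·0 + 1/4·0 + 1/4·1/4 + 1/4·1/4 = 1/8.
Similarly for Rh via the father's Rh distribution: P(Rh+) = 1.
Independent loci: 1/8 × 1 = 1/8.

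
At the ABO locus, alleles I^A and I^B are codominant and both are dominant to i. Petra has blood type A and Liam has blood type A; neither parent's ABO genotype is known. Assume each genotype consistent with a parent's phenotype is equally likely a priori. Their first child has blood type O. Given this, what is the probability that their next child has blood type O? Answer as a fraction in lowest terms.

Possible genotypes: Petra ∈ {I^A I^A, I^A i}; Liam ∈ {I^A I^A, I^A i}.
Weight each parental genotype pair by prior × P(type-O child):
  I^A i × I^A i: posterior weight 1; P(next child type O) = 1/4.
Weighted sum = 1/4.

1/4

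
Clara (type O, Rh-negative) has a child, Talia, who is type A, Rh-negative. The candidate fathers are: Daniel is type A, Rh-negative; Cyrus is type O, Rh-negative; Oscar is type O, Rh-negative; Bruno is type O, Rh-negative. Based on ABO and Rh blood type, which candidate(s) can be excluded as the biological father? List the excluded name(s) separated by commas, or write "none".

Cyrus, Oscar, Bruno

A candidate is excluded only if no genotype consistent with his phenotype could produce a type A, Rh-negative child with a type O, Rh-negative mother.
Cyrus (type O, Rh-): no genotype consistent with that phenotype can produce a type-A Rh- child with a type-O mother.
Oscar (type O, Rh-): no genotype consistent with that phenotype can produce a type-A Rh- child with a type-O mother.
Bruno (type O, Rh-): no genotype consistent with that phenotype can produce a type-A Rh- child with a type-O mother.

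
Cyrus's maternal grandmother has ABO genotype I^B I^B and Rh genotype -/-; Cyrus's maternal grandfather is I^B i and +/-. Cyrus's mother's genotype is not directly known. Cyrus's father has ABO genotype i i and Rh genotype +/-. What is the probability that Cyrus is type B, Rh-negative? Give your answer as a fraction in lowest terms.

9/32

Cyrus's mother's ABO genotype from I^B I^B × I^B i: 1/2 I^B I^B, 1/2 I^B i.
Crossing each possibility with the father i i and summing P(type B): 1/2·1 + 1/2·1/2 = 3/4.
Similarly for Rh via the mother's Rh distribution: P(Rh-) = 3/8.
Independent loci: 3/4 × 3/8 = 9/32.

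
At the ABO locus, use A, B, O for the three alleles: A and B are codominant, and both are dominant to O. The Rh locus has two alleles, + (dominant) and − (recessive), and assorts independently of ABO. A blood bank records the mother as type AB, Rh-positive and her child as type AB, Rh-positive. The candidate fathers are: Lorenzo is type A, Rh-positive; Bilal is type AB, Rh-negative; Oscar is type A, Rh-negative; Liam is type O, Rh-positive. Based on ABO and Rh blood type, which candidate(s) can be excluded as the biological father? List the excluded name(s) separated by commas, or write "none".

Liam

A candidate is excluded only if no genotype consistent with his phenotype could produce a type AB, Rh-positive child with a type AB, Rh-positive mother.
Liam (type O, Rh+): no genotype consistent with that phenotype can produce a type-AB Rh+ child with a type-AB mother.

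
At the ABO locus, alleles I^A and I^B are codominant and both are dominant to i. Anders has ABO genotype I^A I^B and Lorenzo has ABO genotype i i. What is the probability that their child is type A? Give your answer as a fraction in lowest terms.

ABO cross I^A I^B × i i → offspring phenotypes: 1/2 A, 1/2 B.
So P(type A) = 1/2.

1/2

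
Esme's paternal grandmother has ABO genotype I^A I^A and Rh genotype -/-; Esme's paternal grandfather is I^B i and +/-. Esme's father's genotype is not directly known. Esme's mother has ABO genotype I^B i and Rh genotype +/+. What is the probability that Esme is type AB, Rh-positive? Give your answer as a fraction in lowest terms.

Esme's father's ABO genotype from I^A I^A × I^B i: 1/2 I^A I^B, 1/2 I^A i.
Crossing each possibility with the mother I^B i and summing P(type AB): 1/2·1/4 + 1/2·1/4 = 1/4.
Similarly for Rh via the father's Rh distribution: P(Rh+) = 1.
Independent loci: 1/4 × 1 = 1/4.

1/4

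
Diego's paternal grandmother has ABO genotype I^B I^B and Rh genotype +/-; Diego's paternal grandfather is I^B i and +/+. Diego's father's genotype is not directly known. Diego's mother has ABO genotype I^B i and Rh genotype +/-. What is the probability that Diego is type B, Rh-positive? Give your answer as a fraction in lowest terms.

49/64

Diego's father's ABO genotype from I^B I^B × I^B i: 1/2 I^B I^B, 1/2 I^B i.
Crossing each possibility with the mother I^B i and summing P(type B): 1/2·1 + 1/2·3/4 = 7/8.
Similarly for Rh via the father's Rh distribution: P(Rh+) = 7/8.
Independent loci: 7/8 × 7/8 = 49/64.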